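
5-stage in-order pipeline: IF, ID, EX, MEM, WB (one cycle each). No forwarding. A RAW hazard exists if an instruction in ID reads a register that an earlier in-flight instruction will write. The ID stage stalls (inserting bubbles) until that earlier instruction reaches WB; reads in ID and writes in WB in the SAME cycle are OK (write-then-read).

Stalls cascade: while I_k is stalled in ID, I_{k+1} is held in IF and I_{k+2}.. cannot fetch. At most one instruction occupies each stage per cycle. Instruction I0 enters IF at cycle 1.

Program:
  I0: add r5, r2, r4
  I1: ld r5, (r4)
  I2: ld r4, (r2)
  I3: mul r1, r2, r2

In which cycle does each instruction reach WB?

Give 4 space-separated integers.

I0 add r5 <- r2,r4: IF@1 ID@2 stall=0 (-) EX@3 MEM@4 WB@5
I1 ld r5 <- r4: IF@2 ID@3 stall=0 (-) EX@4 MEM@5 WB@6
I2 ld r4 <- r2: IF@3 ID@4 stall=0 (-) EX@5 MEM@6 WB@7
I3 mul r1 <- r2,r2: IF@4 ID@5 stall=0 (-) EX@6 MEM@7 WB@8

Answer: 5 6 7 8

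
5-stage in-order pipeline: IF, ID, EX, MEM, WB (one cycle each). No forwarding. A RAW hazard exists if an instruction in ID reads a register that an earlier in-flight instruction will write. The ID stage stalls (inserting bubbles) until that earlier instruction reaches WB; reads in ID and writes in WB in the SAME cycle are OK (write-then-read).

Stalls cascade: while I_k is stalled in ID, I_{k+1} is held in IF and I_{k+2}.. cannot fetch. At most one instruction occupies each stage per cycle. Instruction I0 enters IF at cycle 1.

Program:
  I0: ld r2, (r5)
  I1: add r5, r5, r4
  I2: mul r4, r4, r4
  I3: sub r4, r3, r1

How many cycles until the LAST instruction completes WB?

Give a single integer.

Answer: 8

Derivation:
I0 ld r2 <- r5: IF@1 ID@2 stall=0 (-) EX@3 MEM@4 WB@5
I1 add r5 <- r5,r4: IF@2 ID@3 stall=0 (-) EX@4 MEM@5 WB@6
I2 mul r4 <- r4,r4: IF@3 ID@4 stall=0 (-) EX@5 MEM@6 WB@7
I3 sub r4 <- r3,r1: IF@4 ID@5 stall=0 (-) EX@6 MEM@7 WB@8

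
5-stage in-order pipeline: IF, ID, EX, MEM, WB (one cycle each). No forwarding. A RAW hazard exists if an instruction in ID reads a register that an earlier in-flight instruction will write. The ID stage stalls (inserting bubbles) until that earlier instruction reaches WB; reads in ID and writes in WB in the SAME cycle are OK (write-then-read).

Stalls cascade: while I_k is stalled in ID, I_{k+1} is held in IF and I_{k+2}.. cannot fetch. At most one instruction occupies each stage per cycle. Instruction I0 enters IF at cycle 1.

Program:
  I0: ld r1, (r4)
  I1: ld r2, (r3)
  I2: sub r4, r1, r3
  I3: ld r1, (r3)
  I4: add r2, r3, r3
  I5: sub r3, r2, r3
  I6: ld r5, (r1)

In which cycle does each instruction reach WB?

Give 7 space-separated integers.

Answer: 5 6 8 9 10 13 14

Derivation:
I0 ld r1 <- r4: IF@1 ID@2 stall=0 (-) EX@3 MEM@4 WB@5
I1 ld r2 <- r3: IF@2 ID@3 stall=0 (-) EX@4 MEM@5 WB@6
I2 sub r4 <- r1,r3: IF@3 ID@4 stall=1 (RAW on I0.r1 (WB@5)) EX@6 MEM@7 WB@8
I3 ld r1 <- r3: IF@4 ID@6 stall=0 (-) EX@7 MEM@8 WB@9
I4 add r2 <- r3,r3: IF@6 ID@7 stall=0 (-) EX@8 MEM@9 WB@10
I5 sub r3 <- r2,r3: IF@7 ID@8 stall=2 (RAW on I4.r2 (WB@10)) EX@11 MEM@12 WB@13
I6 ld r5 <- r1: IF@8 ID@11 stall=0 (-) EX@12 MEM@13 WB@14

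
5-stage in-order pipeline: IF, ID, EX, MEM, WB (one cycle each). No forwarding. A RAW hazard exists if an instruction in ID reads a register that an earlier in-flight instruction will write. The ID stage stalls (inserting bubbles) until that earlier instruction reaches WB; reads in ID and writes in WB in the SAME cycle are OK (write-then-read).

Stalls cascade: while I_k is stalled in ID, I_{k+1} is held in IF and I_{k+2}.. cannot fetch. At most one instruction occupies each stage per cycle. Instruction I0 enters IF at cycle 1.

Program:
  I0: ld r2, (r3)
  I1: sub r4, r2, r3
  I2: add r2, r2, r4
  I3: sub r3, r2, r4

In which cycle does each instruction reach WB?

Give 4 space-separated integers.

Answer: 5 8 11 14

Derivation:
I0 ld r2 <- r3: IF@1 ID@2 stall=0 (-) EX@3 MEM@4 WB@5
I1 sub r4 <- r2,r3: IF@2 ID@3 stall=2 (RAW on I0.r2 (WB@5)) EX@6 MEM@7 WB@8
I2 add r2 <- r2,r4: IF@3 ID@6 stall=2 (RAW on I1.r4 (WB@8)) EX@9 MEM@10 WB@11
I3 sub r3 <- r2,r4: IF@6 ID@9 stall=2 (RAW on I2.r2 (WB@11)) EX@12 MEM@13 WB@14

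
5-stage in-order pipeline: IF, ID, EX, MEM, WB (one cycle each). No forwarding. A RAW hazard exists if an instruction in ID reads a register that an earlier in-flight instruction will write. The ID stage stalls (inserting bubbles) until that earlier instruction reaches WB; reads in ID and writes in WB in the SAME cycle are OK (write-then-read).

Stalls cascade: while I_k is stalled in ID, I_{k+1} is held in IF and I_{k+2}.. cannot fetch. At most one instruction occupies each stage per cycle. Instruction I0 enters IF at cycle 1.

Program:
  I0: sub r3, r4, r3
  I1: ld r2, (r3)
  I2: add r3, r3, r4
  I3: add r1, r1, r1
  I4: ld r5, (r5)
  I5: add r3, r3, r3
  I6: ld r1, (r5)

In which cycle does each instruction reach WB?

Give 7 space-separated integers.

Answer: 5 8 9 10 11 12 14

Derivation:
I0 sub r3 <- r4,r3: IF@1 ID@2 stall=0 (-) EX@3 MEM@4 WB@5
I1 ld r2 <- r3: IF@2 ID@3 stall=2 (RAW on I0.r3 (WB@5)) EX@6 MEM@7 WB@8
I2 add r3 <- r3,r4: IF@3 ID@6 stall=0 (-) EX@7 MEM@8 WB@9
I3 add r1 <- r1,r1: IF@6 ID@7 stall=0 (-) EX@8 MEM@9 WB@10
I4 ld r5 <- r5: IF@7 ID@8 stall=0 (-) EX@9 MEM@10 WB@11
I5 add r3 <- r3,r3: IF@8 ID@9 stall=0 (-) EX@10 MEM@11 WB@12
I6 ld r1 <- r5: IF@9 ID@10 stall=1 (RAW on I4.r5 (WB@11)) EX@12 MEM@13 WB@14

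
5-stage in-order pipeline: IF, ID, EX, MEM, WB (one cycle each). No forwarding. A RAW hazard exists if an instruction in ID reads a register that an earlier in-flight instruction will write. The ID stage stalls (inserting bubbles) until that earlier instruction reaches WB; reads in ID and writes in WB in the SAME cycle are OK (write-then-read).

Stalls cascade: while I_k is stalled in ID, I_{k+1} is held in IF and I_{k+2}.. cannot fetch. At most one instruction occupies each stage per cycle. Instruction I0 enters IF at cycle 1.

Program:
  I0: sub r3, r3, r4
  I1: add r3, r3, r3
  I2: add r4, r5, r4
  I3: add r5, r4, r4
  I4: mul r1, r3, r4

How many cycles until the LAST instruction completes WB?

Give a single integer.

I0 sub r3 <- r3,r4: IF@1 ID@2 stall=0 (-) EX@3 MEM@4 WB@5
I1 add r3 <- r3,r3: IF@2 ID@3 stall=2 (RAW on I0.r3 (WB@5)) EX@6 MEM@7 WB@8
I2 add r4 <- r5,r4: IF@3 ID@6 stall=0 (-) EX@7 MEM@8 WB@9
I3 add r5 <- r4,r4: IF@6 ID@7 stall=2 (RAW on I2.r4 (WB@9)) EX@10 MEM@11 WB@12
I4 mul r1 <- r3,r4: IF@7 ID@10 stall=0 (-) EX@11 MEM@12 WB@13

Answer: 13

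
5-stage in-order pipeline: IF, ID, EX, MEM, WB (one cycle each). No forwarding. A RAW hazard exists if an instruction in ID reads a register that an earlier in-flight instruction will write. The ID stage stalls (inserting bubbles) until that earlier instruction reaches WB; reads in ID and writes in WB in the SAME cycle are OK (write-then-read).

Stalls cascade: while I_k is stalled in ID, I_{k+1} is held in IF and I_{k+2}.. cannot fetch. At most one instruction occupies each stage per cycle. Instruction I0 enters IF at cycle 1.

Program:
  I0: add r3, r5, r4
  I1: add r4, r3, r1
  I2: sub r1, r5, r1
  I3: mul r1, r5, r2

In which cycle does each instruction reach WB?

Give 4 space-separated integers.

I0 add r3 <- r5,r4: IF@1 ID@2 stall=0 (-) EX@3 MEM@4 WB@5
I1 add r4 <- r3,r1: IF@2 ID@3 stall=2 (RAW on I0.r3 (WB@5)) EX@6 MEM@7 WB@8
I2 sub r1 <- r5,r1: IF@3 ID@6 stall=0 (-) EX@7 MEM@8 WB@9
I3 mul r1 <- r5,r2: IF@6 ID@7 stall=0 (-) EX@8 MEM@9 WB@10

Answer: 5 8 9 10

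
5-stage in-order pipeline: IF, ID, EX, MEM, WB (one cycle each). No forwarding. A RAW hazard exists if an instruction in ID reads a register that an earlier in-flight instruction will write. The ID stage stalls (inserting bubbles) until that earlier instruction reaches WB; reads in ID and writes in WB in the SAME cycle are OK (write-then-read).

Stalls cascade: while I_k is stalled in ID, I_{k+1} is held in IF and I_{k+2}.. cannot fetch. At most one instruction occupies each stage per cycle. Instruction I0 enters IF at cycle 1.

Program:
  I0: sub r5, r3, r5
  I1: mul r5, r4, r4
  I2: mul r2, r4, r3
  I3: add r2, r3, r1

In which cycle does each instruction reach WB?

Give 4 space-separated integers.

I0 sub r5 <- r3,r5: IF@1 ID@2 stall=0 (-) EX@3 MEM@4 WB@5
I1 mul r5 <- r4,r4: IF@2 ID@3 stall=0 (-) EX@4 MEM@5 WB@6
I2 mul r2 <- r4,r3: IF@3 ID@4 stall=0 (-) EX@5 MEM@6 WB@7
I3 add r2 <- r3,r1: IF@4 ID@5 stall=0 (-) EX@6 MEM@7 WB@8

Answer: 5 6 7 8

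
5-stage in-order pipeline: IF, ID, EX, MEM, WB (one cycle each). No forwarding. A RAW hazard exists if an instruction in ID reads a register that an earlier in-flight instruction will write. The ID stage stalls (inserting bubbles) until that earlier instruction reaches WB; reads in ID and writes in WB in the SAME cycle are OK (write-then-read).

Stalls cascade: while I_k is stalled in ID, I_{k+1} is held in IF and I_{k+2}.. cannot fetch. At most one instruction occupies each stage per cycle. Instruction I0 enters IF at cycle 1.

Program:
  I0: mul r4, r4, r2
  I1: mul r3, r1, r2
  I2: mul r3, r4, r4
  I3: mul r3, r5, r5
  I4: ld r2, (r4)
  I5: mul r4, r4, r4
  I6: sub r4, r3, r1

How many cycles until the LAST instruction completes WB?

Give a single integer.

I0 mul r4 <- r4,r2: IF@1 ID@2 stall=0 (-) EX@3 MEM@4 WB@5
I1 mul r3 <- r1,r2: IF@2 ID@3 stall=0 (-) EX@4 MEM@5 WB@6
I2 mul r3 <- r4,r4: IF@3 ID@4 stall=1 (RAW on I0.r4 (WB@5)) EX@6 MEM@7 WB@8
I3 mul r3 <- r5,r5: IF@4 ID@6 stall=0 (-) EX@7 MEM@8 WB@9
I4 ld r2 <- r4: IF@6 ID@7 stall=0 (-) EX@8 MEM@9 WB@10
I5 mul r4 <- r4,r4: IF@7 ID@8 stall=0 (-) EX@9 MEM@10 WB@11
I6 sub r4 <- r3,r1: IF@8 ID@9 stall=0 (-) EX@10 MEM@11 WB@12

Answer: 12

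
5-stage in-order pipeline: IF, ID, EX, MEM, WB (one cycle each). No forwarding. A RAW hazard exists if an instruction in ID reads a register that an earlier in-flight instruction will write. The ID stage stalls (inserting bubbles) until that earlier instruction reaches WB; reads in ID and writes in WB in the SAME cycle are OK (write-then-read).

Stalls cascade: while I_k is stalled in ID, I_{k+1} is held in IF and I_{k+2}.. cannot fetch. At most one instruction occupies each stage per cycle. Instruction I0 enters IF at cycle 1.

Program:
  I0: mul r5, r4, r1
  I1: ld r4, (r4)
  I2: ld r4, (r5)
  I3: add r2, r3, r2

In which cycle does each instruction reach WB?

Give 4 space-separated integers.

Answer: 5 6 8 9

Derivation:
I0 mul r5 <- r4,r1: IF@1 ID@2 stall=0 (-) EX@3 MEM@4 WB@5
I1 ld r4 <- r4: IF@2 ID@3 stall=0 (-) EX@4 MEM@5 WB@6
I2 ld r4 <- r5: IF@3 ID@4 stall=1 (RAW on I0.r5 (WB@5)) EX@6 MEM@7 WB@8
I3 add r2 <- r3,r2: IF@4 ID@6 stall=0 (-) EX@7 MEM@8 WB@9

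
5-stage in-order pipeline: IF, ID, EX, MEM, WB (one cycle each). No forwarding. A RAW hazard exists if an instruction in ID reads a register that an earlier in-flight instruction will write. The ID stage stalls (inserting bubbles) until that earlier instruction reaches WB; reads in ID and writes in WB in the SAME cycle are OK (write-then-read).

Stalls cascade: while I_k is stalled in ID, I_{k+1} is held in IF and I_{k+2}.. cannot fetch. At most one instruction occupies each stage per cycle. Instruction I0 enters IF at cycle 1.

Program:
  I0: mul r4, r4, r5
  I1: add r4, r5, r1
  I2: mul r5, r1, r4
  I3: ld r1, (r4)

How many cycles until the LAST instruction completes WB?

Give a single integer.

I0 mul r4 <- r4,r5: IF@1 ID@2 stall=0 (-) EX@3 MEM@4 WB@5
I1 add r4 <- r5,r1: IF@2 ID@3 stall=0 (-) EX@4 MEM@5 WB@6
I2 mul r5 <- r1,r4: IF@3 ID@4 stall=2 (RAW on I1.r4 (WB@6)) EX@7 MEM@8 WB@9
I3 ld r1 <- r4: IF@4 ID@7 stall=0 (-) EX@8 MEM@9 WB@10

Answer: 10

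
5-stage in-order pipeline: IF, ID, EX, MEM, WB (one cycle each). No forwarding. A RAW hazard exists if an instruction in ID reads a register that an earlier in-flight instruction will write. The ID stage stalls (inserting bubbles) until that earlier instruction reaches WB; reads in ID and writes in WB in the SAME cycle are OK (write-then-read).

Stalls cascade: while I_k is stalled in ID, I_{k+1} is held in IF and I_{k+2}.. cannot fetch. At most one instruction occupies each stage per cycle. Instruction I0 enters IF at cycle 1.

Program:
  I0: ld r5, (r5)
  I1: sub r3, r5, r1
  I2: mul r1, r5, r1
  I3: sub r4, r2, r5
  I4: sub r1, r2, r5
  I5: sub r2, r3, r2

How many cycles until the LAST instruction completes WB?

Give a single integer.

I0 ld r5 <- r5: IF@1 ID@2 stall=0 (-) EX@3 MEM@4 WB@5
I1 sub r3 <- r5,r1: IF@2 ID@3 stall=2 (RAW on I0.r5 (WB@5)) EX@6 MEM@7 WB@8
I2 mul r1 <- r5,r1: IF@3 ID@6 stall=0 (-) EX@7 MEM@8 WB@9
I3 sub r4 <- r2,r5: IF@6 ID@7 stall=0 (-) EX@8 MEM@9 WB@10
I4 sub r1 <- r2,r5: IF@7 ID@8 stall=0 (-) EX@9 MEM@10 WB@11
I5 sub r2 <- r3,r2: IF@8 ID@9 stall=0 (-) EX@10 MEM@11 WB@12

Answer: 12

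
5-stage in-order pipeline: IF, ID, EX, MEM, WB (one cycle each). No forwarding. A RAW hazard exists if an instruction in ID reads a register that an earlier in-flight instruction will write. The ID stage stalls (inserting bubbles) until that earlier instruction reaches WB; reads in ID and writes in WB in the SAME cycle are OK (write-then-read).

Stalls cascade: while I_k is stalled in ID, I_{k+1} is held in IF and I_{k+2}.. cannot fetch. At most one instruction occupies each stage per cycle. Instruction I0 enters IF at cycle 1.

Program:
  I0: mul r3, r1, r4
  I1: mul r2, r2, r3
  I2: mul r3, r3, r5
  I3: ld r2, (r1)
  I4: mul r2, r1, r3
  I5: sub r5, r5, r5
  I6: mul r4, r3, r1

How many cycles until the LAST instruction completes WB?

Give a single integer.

I0 mul r3 <- r1,r4: IF@1 ID@2 stall=0 (-) EX@3 MEM@4 WB@5
I1 mul r2 <- r2,r3: IF@2 ID@3 stall=2 (RAW on I0.r3 (WB@5)) EX@6 MEM@7 WB@8
I2 mul r3 <- r3,r5: IF@3 ID@6 stall=0 (-) EX@7 MEM@8 WB@9
I3 ld r2 <- r1: IF@6 ID@7 stall=0 (-) EX@8 MEM@9 WB@10
I4 mul r2 <- r1,r3: IF@7 ID@8 stall=1 (RAW on I2.r3 (WB@9)) EX@10 MEM@11 WB@12
I5 sub r5 <- r5,r5: IF@8 ID@10 stall=0 (-) EX@11 MEM@12 WB@13
I6 mul r4 <- r3,r1: IF@10 ID@11 stall=0 (-) EX@12 MEM@13 WB@14

Answer: 14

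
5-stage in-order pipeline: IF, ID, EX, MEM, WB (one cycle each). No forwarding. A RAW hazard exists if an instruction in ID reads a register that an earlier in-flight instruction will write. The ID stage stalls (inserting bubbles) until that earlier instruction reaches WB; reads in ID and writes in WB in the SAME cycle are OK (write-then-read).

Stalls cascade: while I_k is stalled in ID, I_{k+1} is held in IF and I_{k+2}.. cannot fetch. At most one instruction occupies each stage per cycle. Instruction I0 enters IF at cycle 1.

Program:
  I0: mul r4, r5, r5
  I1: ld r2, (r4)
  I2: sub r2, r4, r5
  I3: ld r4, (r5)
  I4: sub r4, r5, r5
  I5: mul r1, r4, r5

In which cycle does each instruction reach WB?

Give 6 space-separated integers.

Answer: 5 8 9 10 11 14

Derivation:
I0 mul r4 <- r5,r5: IF@1 ID@2 stall=0 (-) EX@3 MEM@4 WB@5
I1 ld r2 <- r4: IF@2 ID@3 stall=2 (RAW on I0.r4 (WB@5)) EX@6 MEM@7 WB@8
I2 sub r2 <- r4,r5: IF@3 ID@6 stall=0 (-) EX@7 MEM@8 WB@9
I3 ld r4 <- r5: IF@6 ID@7 stall=0 (-) EX@8 MEM@9 WB@10
I4 sub r4 <- r5,r5: IF@7 ID@8 stall=0 (-) EX@9 MEM@10 WB@11
I5 mul r1 <- r4,r5: IF@8 ID@9 stall=2 (RAW on I4.r4 (WB@11)) EX@12 MEM@13 WB@14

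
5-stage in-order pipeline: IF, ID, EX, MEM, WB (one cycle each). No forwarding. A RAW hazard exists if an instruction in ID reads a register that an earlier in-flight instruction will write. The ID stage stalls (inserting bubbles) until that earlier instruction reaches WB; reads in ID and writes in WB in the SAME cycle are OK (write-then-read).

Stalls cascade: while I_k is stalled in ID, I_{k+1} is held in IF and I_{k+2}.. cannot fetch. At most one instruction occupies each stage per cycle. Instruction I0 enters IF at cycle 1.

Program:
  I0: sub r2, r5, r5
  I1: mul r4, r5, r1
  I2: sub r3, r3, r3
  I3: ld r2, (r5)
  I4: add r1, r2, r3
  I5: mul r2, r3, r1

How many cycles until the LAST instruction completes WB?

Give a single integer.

I0 sub r2 <- r5,r5: IF@1 ID@2 stall=0 (-) EX@3 MEM@4 WB@5
I1 mul r4 <- r5,r1: IF@2 ID@3 stall=0 (-) EX@4 MEM@5 WB@6
I2 sub r3 <- r3,r3: IF@3 ID@4 stall=0 (-) EX@5 MEM@6 WB@7
I3 ld r2 <- r5: IF@4 ID@5 stall=0 (-) EX@6 MEM@7 WB@8
I4 add r1 <- r2,r3: IF@5 ID@6 stall=2 (RAW on I3.r2 (WB@8)) EX@9 MEM@10 WB@11
I5 mul r2 <- r3,r1: IF@6 ID@9 stall=2 (RAW on I4.r1 (WB@11)) EX@12 MEM@13 WB@14

Answer: 14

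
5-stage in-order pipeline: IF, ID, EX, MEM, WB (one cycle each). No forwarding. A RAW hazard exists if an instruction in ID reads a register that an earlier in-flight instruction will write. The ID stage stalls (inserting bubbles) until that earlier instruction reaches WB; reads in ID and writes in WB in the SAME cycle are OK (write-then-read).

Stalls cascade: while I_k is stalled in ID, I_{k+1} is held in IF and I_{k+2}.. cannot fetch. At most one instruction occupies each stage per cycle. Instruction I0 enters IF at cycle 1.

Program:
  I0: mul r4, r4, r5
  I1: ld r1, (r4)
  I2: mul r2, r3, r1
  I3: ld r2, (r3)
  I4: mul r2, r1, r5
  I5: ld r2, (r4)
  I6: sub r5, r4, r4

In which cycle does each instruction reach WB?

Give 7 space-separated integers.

Answer: 5 8 11 12 13 14 15

Derivation:
I0 mul r4 <- r4,r5: IF@1 ID@2 stall=0 (-) EX@3 MEM@4 WB@5
I1 ld r1 <- r4: IF@2 ID@3 stall=2 (RAW on I0.r4 (WB@5)) EX@6 MEM@7 WB@8
I2 mul r2 <- r3,r1: IF@3 ID@6 stall=2 (RAW on I1.r1 (WB@8)) EX@9 MEM@10 WB@11
I3 ld r2 <- r3: IF@6 ID@9 stall=0 (-) EX@10 MEM@11 WB@12
I4 mul r2 <- r1,r5: IF@9 ID@10 stall=0 (-) EX@11 MEM@12 WB@13
I5 ld r2 <- r4: IF@10 ID@11 stall=0 (-) EX@12 MEM@13 WB@14
I6 sub r5 <- r4,r4: IF@11 ID@12 stall=0 (-) EX@13 MEM@14 WB@15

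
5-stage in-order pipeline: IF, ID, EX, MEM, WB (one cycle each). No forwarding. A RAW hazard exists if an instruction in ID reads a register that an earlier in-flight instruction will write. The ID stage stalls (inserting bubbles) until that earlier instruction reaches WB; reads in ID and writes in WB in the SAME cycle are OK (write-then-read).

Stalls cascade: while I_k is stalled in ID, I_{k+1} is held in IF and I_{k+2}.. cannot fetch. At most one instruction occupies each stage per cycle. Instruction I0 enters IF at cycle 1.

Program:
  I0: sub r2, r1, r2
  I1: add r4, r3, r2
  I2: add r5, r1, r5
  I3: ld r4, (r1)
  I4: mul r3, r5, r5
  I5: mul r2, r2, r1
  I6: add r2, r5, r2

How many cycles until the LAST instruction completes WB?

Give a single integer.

I0 sub r2 <- r1,r2: IF@1 ID@2 stall=0 (-) EX@3 MEM@4 WB@5
I1 add r4 <- r3,r2: IF@2 ID@3 stall=2 (RAW on I0.r2 (WB@5)) EX@6 MEM@7 WB@8
I2 add r5 <- r1,r5: IF@3 ID@6 stall=0 (-) EX@7 MEM@8 WB@9
I3 ld r4 <- r1: IF@6 ID@7 stall=0 (-) EX@8 MEM@9 WB@10
I4 mul r3 <- r5,r5: IF@7 ID@8 stall=1 (RAW on I2.r5 (WB@9)) EX@10 MEM@11 WB@12
I5 mul r2 <- r2,r1: IF@8 ID@10 stall=0 (-) EX@11 MEM@12 WB@13
I6 add r2 <- r5,r2: IF@10 ID@11 stall=2 (RAW on I5.r2 (WB@13)) EX@14 MEM@15 WB@16

Answer: 16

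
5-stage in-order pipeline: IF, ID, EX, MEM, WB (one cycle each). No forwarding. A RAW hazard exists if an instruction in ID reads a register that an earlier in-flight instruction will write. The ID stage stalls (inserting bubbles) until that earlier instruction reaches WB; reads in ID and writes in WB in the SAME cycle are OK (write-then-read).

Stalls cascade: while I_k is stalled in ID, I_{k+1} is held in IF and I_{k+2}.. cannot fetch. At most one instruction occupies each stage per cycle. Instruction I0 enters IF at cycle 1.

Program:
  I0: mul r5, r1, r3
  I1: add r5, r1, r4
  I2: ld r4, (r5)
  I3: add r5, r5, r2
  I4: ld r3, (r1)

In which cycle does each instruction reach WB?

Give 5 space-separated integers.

Answer: 5 6 9 10 11

Derivation:
I0 mul r5 <- r1,r3: IF@1 ID@2 stall=0 (-) EX@3 MEM@4 WB@5
I1 add r5 <- r1,r4: IF@2 ID@3 stall=0 (-) EX@4 MEM@5 WB@6
I2 ld r4 <- r5: IF@3 ID@4 stall=2 (RAW on I1.r5 (WB@6)) EX@7 MEM@8 WB@9
I3 add r5 <- r5,r2: IF@4 ID@7 stall=0 (-) EX@8 MEM@9 WB@10
I4 ld r3 <- r1: IF@7 ID@8 stall=0 (-) EX@9 MEM@10 WB@11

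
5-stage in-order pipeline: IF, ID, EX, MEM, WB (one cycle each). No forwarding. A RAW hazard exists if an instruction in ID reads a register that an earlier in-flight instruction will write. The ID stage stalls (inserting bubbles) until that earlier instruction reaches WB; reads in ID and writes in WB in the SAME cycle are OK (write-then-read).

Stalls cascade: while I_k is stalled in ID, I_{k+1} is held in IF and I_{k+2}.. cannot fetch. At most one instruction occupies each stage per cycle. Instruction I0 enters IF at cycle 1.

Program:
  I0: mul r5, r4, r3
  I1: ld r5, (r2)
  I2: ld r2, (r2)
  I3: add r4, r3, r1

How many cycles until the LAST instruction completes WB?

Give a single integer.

Answer: 8

Derivation:
I0 mul r5 <- r4,r3: IF@1 ID@2 stall=0 (-) EX@3 MEM@4 WB@5
I1 ld r5 <- r2: IF@2 ID@3 stall=0 (-) EX@4 MEM@5 WB@6
I2 ld r2 <- r2: IF@3 ID@4 stall=0 (-) EX@5 MEM@6 WB@7
I3 add r4 <- r3,r1: IF@4 ID@5 stall=0 (-) EX@6 MEM@7 WB@8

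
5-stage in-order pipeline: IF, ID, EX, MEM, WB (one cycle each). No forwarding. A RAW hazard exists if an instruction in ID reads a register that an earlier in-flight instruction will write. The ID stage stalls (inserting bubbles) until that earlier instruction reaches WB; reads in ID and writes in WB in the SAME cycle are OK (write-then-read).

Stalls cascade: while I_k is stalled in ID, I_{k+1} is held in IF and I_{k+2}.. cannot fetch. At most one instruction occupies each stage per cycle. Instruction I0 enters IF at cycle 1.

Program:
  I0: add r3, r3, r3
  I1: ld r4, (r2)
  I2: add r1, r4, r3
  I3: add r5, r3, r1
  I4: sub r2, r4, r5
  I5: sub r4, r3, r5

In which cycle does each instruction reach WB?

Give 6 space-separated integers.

I0 add r3 <- r3,r3: IF@1 ID@2 stall=0 (-) EX@3 MEM@4 WB@5
I1 ld r4 <- r2: IF@2 ID@3 stall=0 (-) EX@4 MEM@5 WB@6
I2 add r1 <- r4,r3: IF@3 ID@4 stall=2 (RAW on I1.r4 (WB@6)) EX@7 MEM@8 WB@9
I3 add r5 <- r3,r1: IF@4 ID@7 stall=2 (RAW on I2.r1 (WB@9)) EX@10 MEM@11 WB@12
I4 sub r2 <- r4,r5: IF@7 ID@10 stall=2 (RAW on I3.r5 (WB@12)) EX@13 MEM@14 WB@15
I5 sub r4 <- r3,r5: IF@10 ID@13 stall=0 (-) EX@14 MEM@15 WB@16

Answer: 5 6 9 12 15 16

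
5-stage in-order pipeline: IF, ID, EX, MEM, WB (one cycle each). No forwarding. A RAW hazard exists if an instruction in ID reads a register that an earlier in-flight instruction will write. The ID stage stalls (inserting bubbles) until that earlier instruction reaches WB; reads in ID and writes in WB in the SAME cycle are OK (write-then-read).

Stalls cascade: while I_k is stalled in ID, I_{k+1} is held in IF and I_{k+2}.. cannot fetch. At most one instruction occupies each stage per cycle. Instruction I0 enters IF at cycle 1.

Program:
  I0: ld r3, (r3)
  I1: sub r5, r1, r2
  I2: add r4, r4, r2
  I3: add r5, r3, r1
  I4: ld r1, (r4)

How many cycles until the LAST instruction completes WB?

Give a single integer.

I0 ld r3 <- r3: IF@1 ID@2 stall=0 (-) EX@3 MEM@4 WB@5
I1 sub r5 <- r1,r2: IF@2 ID@3 stall=0 (-) EX@4 MEM@5 WB@6
I2 add r4 <- r4,r2: IF@3 ID@4 stall=0 (-) EX@5 MEM@6 WB@7
I3 add r5 <- r3,r1: IF@4 ID@5 stall=0 (-) EX@6 MEM@7 WB@8
I4 ld r1 <- r4: IF@5 ID@6 stall=1 (RAW on I2.r4 (WB@7)) EX@8 MEM@9 WB@10

Answer: 10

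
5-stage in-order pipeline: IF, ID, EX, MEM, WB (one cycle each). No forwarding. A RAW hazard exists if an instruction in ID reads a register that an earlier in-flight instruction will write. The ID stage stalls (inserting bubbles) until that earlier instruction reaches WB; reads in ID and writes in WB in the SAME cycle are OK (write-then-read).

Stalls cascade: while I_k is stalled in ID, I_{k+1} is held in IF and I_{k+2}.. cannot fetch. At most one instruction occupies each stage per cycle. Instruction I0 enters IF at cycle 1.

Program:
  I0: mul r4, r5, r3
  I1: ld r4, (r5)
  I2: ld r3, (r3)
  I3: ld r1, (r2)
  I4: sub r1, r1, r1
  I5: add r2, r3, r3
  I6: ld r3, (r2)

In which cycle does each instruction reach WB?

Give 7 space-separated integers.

Answer: 5 6 7 8 11 12 15

Derivation:
I0 mul r4 <- r5,r3: IF@1 ID@2 stall=0 (-) EX@3 MEM@4 WB@5
I1 ld r4 <- r5: IF@2 ID@3 stall=0 (-) EX@4 MEM@5 WB@6
I2 ld r3 <- r3: IF@3 ID@4 stall=0 (-) EX@5 MEM@6 WB@7
I3 ld r1 <- r2: IF@4 ID@5 stall=0 (-) EX@6 MEM@7 WB@8
I4 sub r1 <- r1,r1: IF@5 ID@6 stall=2 (RAW on I3.r1 (WB@8)) EX@9 MEM@10 WB@11
I5 add r2 <- r3,r3: IF@6 ID@9 stall=0 (-) EX@10 MEM@11 WB@12
I6 ld r3 <- r2: IF@9 ID@10 stall=2 (RAW on I5.r2 (WB@12)) EX@13 MEM@14 WB@15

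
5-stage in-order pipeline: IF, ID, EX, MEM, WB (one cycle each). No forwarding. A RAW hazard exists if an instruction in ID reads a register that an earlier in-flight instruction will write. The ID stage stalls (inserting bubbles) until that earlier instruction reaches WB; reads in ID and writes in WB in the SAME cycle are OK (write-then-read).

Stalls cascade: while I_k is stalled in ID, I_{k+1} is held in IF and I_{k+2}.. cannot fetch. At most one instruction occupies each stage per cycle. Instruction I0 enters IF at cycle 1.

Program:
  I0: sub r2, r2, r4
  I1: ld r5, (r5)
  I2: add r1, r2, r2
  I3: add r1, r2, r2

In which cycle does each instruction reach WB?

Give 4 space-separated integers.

Answer: 5 6 8 9

Derivation:
I0 sub r2 <- r2,r4: IF@1 ID@2 stall=0 (-) EX@3 MEM@4 WB@5
I1 ld r5 <- r5: IF@2 ID@3 stall=0 (-) EX@4 MEM@5 WB@6
I2 add r1 <- r2,r2: IF@3 ID@4 stall=1 (RAW on I0.r2 (WB@5)) EX@6 MEM@7 WB@8
I3 add r1 <- r2,r2: IF@4 ID@6 stall=0 (-) EX@7 MEM@8 WB@9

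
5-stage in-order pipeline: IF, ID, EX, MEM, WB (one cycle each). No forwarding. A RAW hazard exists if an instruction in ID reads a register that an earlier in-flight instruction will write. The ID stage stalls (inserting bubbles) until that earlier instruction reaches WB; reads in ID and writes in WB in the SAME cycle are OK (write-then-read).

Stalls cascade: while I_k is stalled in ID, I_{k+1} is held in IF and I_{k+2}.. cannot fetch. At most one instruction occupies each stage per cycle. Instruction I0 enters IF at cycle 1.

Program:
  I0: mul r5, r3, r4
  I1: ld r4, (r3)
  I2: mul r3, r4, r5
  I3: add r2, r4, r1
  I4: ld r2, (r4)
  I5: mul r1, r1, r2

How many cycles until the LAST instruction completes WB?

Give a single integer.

Answer: 14

Derivation:
I0 mul r5 <- r3,r4: IF@1 ID@2 stall=0 (-) EX@3 MEM@4 WB@5
I1 ld r4 <- r3: IF@2 ID@3 stall=0 (-) EX@4 MEM@5 WB@6
I2 mul r3 <- r4,r5: IF@3 ID@4 stall=2 (RAW on I1.r4 (WB@6)) EX@7 MEM@8 WB@9
I3 add r2 <- r4,r1: IF@4 ID@7 stall=0 (-) EX@8 MEM@9 WB@10
I4 ld r2 <- r4: IF@7 ID@8 stall=0 (-) EX@9 MEM@10 WB@11
I5 mul r1 <- r1,r2: IF@8 ID@9 stall=2 (RAW on I4.r2 (WB@11)) EX@12 MEM@13 WB@14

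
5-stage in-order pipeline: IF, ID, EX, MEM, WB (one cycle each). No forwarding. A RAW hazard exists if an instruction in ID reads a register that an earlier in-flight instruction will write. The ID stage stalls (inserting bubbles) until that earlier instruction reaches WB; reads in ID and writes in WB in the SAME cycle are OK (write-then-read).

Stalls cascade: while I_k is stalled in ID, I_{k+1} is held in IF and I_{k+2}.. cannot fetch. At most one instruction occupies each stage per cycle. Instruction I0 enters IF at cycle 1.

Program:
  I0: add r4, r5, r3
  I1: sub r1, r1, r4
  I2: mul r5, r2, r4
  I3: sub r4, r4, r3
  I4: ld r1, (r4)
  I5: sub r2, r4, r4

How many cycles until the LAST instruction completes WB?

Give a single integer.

I0 add r4 <- r5,r3: IF@1 ID@2 stall=0 (-) EX@3 MEM@4 WB@5
I1 sub r1 <- r1,r4: IF@2 ID@3 stall=2 (RAW on I0.r4 (WB@5)) EX@6 MEM@7 WB@8
I2 mul r5 <- r2,r4: IF@3 ID@6 stall=0 (-) EX@7 MEM@8 WB@9
I3 sub r4 <- r4,r3: IF@6 ID@7 stall=0 (-) EX@8 MEM@9 WB@10
I4 ld r1 <- r4: IF@7 ID@8 stall=2 (RAW on I3.r4 (WB@10)) EX@11 MEM@12 WB@13
I5 sub r2 <- r4,r4: IF@8 ID@11 stall=0 (-) EX@12 MEM@13 WB@14

Answer: 14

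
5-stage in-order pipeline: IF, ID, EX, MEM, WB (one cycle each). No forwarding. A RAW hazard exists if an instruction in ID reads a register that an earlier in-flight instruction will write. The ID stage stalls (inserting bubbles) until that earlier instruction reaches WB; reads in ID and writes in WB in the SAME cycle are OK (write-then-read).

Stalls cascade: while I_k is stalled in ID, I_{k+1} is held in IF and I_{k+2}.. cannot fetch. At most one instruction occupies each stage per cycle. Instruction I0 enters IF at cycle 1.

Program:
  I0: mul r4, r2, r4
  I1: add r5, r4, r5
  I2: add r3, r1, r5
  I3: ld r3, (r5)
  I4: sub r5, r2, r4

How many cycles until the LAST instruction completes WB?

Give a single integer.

Answer: 13

Derivation:
I0 mul r4 <- r2,r4: IF@1 ID@2 stall=0 (-) EX@3 MEM@4 WB@5
I1 add r5 <- r4,r5: IF@2 ID@3 stall=2 (RAW on I0.r4 (WB@5)) EX@6 MEM@7 WB@8
I2 add r3 <- r1,r5: IF@3 ID@6 stall=2 (RAW on I1.r5 (WB@8)) EX@9 MEM@10 WB@11
I3 ld r3 <- r5: IF@6 ID@9 stall=0 (-) EX@10 MEM@11 WB@12
I4 sub r5 <- r2,r4: IF@9 ID@10 stall=0 (-) EX@11 MEM@12 WB@13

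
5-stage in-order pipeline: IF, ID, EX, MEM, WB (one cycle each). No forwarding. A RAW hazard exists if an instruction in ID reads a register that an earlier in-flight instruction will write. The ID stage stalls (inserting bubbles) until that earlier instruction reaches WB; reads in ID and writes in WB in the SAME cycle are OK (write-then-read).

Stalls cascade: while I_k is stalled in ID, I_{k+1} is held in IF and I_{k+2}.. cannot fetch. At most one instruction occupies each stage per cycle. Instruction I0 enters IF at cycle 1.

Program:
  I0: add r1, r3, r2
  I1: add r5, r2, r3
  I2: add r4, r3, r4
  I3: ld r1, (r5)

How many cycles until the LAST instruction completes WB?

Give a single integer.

Answer: 9

Derivation:
I0 add r1 <- r3,r2: IF@1 ID@2 stall=0 (-) EX@3 MEM@4 WB@5
I1 add r5 <- r2,r3: IF@2 ID@3 stall=0 (-) EX@4 MEM@5 WB@6
I2 add r4 <- r3,r4: IF@3 ID@4 stall=0 (-) EX@5 MEM@6 WB@7
I3 ld r1 <- r5: IF@4 ID@5 stall=1 (RAW on I1.r5 (WB@6)) EX@7 MEM@8 WB@9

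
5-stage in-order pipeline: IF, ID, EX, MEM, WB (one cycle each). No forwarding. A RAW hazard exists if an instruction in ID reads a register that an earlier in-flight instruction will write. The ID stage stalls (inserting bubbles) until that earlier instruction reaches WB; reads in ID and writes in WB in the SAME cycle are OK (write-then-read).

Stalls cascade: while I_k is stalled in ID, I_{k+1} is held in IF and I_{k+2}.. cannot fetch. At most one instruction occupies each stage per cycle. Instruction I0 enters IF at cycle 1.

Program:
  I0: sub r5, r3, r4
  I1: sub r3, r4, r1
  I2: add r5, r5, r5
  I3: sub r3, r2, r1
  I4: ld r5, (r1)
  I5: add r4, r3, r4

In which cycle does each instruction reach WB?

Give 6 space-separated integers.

I0 sub r5 <- r3,r4: IF@1 ID@2 stall=0 (-) EX@3 MEM@4 WB@5
I1 sub r3 <- r4,r1: IF@2 ID@3 stall=0 (-) EX@4 MEM@5 WB@6
I2 add r5 <- r5,r5: IF@3 ID@4 stall=1 (RAW on I0.r5 (WB@5)) EX@6 MEM@7 WB@8
I3 sub r3 <- r2,r1: IF@4 ID@6 stall=0 (-) EX@7 MEM@8 WB@9
I4 ld r5 <- r1: IF@6 ID@7 stall=0 (-) EX@8 MEM@9 WB@10
I5 add r4 <- r3,r4: IF@7 ID@8 stall=1 (RAW on I3.r3 (WB@9)) EX@10 MEM@11 WB@12

Answer: 5 6 8 9 10 12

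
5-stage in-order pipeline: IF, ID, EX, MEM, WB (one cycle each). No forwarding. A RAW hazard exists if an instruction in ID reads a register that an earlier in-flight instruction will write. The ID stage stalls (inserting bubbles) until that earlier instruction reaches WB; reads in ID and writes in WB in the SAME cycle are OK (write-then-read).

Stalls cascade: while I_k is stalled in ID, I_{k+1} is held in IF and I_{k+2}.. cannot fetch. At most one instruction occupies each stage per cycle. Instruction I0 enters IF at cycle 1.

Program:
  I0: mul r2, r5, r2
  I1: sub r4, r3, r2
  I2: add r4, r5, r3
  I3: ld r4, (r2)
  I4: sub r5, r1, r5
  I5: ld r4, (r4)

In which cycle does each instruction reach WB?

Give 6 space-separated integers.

Answer: 5 8 9 10 11 13

Derivation:
I0 mul r2 <- r5,r2: IF@1 ID@2 stall=0 (-) EX@3 MEM@4 WB@5
I1 sub r4 <- r3,r2: IF@2 ID@3 stall=2 (RAW on I0.r2 (WB@5)) EX@6 MEM@7 WB@8
I2 add r4 <- r5,r3: IF@3 ID@6 stall=0 (-) EX@7 MEM@8 WB@9
I3 ld r4 <- r2: IF@6 ID@7 stall=0 (-) EX@8 MEM@9 WB@10
I4 sub r5 <- r1,r5: IF@7 ID@8 stall=0 (-) EX@9 MEM@10 WB@11
I5 ld r4 <- r4: IF@8 ID@9 stall=1 (RAW on I3.r4 (WB@10)) EX@11 MEM@12 WB@13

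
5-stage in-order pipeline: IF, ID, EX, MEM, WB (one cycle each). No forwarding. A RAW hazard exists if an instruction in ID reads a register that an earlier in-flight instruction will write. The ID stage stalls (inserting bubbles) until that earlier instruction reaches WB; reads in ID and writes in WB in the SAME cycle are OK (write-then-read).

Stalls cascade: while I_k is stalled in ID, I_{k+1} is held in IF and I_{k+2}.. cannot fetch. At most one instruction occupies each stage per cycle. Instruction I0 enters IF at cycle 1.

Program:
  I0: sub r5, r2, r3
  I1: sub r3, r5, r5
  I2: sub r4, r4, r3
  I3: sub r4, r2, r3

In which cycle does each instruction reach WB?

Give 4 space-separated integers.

I0 sub r5 <- r2,r3: IF@1 ID@2 stall=0 (-) EX@3 MEM@4 WB@5
I1 sub r3 <- r5,r5: IF@2 ID@3 stall=2 (RAW on I0.r5 (WB@5)) EX@6 MEM@7 WB@8
I2 sub r4 <- r4,r3: IF@3 ID@6 stall=2 (RAW on I1.r3 (WB@8)) EX@9 MEM@10 WB@11
I3 sub r4 <- r2,r3: IF@6 ID@9 stall=0 (-) EX@10 MEM@11 WB@12

Answer: 5 8 11 12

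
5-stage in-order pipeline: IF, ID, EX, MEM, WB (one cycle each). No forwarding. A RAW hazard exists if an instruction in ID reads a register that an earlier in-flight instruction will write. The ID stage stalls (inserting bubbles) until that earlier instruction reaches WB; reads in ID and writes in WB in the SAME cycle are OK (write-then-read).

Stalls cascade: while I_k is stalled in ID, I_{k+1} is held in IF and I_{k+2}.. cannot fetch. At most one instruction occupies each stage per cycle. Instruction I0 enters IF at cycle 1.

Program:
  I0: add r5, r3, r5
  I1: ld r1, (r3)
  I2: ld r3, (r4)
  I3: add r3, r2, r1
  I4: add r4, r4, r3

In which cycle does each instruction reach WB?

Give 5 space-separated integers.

I0 add r5 <- r3,r5: IF@1 ID@2 stall=0 (-) EX@3 MEM@4 WB@5
I1 ld r1 <- r3: IF@2 ID@3 stall=0 (-) EX@4 MEM@5 WB@6
I2 ld r3 <- r4: IF@3 ID@4 stall=0 (-) EX@5 MEM@6 WB@7
I3 add r3 <- r2,r1: IF@4 ID@5 stall=1 (RAW on I1.r1 (WB@6)) EX@7 MEM@8 WB@9
I4 add r4 <- r4,r3: IF@5 ID@7 stall=2 (RAW on I3.r3 (WB@9)) EX@10 MEM@11 WB@12

Answer: 5 6 7 9 12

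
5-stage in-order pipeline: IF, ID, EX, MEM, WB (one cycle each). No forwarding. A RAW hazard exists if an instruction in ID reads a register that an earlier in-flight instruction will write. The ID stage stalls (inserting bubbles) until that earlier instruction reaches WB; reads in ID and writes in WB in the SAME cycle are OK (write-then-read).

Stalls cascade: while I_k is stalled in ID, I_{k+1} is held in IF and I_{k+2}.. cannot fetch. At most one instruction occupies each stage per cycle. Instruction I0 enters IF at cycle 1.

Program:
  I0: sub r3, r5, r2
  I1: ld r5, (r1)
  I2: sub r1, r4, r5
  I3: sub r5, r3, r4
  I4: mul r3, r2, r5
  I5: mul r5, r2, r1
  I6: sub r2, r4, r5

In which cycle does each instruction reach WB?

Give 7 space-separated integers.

Answer: 5 6 9 10 13 14 17

Derivation:
I0 sub r3 <- r5,r2: IF@1 ID@2 stall=0 (-) EX@3 MEM@4 WB@5
I1 ld r5 <- r1: IF@2 ID@3 stall=0 (-) EX@4 MEM@5 WB@6
I2 sub r1 <- r4,r5: IF@3 ID@4 stall=2 (RAW on I1.r5 (WB@6)) EX@7 MEM@8 WB@9
I3 sub r5 <- r3,r4: IF@4 ID@7 stall=0 (-) EX@8 MEM@9 WB@10
I4 mul r3 <- r2,r5: IF@7 ID@8 stall=2 (RAW on I3.r5 (WB@10)) EX@11 MEM@12 WB@13
I5 mul r5 <- r2,r1: IF@8 ID@11 stall=0 (-) EX@12 MEM@13 WB@14
I6 sub r2 <- r4,r5: IF@11 ID@12 stall=2 (RAW on I5.r5 (WB@14)) EX@15 MEM@16 WB@17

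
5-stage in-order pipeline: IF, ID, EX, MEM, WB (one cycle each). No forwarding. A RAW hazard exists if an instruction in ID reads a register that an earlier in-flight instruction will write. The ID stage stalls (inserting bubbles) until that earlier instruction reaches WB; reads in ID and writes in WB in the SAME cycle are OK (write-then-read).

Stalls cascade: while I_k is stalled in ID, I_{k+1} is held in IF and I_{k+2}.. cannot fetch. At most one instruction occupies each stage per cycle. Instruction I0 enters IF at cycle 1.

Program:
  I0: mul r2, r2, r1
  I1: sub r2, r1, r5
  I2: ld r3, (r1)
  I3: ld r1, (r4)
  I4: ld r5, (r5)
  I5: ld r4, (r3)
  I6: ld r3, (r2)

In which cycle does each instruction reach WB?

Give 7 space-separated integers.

I0 mul r2 <- r2,r1: IF@1 ID@2 stall=0 (-) EX@3 MEM@4 WB@5
I1 sub r2 <- r1,r5: IF@2 ID@3 stall=0 (-) EX@4 MEM@5 WB@6
I2 ld r3 <- r1: IF@3 ID@4 stall=0 (-) EX@5 MEM@6 WB@7
I3 ld r1 <- r4: IF@4 ID@5 stall=0 (-) EX@6 MEM@7 WB@8
I4 ld r5 <- r5: IF@5 ID@6 stall=0 (-) EX@7 MEM@8 WB@9
I5 ld r4 <- r3: IF@6 ID@7 stall=0 (-) EX@8 MEM@9 WB@10
I6 ld r3 <- r2: IF@7 ID@8 stall=0 (-) EX@9 MEM@10 WB@11

Answer: 5 6 7 8 9 10 11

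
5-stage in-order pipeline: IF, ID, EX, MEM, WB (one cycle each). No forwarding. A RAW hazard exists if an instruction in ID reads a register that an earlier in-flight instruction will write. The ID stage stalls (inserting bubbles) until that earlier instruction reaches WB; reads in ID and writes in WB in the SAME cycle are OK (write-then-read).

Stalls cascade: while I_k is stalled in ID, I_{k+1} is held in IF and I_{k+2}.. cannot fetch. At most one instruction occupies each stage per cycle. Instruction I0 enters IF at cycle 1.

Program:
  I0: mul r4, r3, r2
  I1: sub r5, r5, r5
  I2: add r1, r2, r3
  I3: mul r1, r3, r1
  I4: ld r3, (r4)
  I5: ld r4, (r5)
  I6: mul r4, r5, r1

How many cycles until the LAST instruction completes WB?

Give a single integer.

Answer: 13

Derivation:
I0 mul r4 <- r3,r2: IF@1 ID@2 stall=0 (-) EX@3 MEM@4 WB@5
I1 sub r5 <- r5,r5: IF@2 ID@3 stall=0 (-) EX@4 MEM@5 WB@6
I2 add r1 <- r2,r3: IF@3 ID@4 stall=0 (-) EX@5 MEM@6 WB@7
I3 mul r1 <- r3,r1: IF@4 ID@5 stall=2 (RAW on I2.r1 (WB@7)) EX@8 MEM@9 WB@10
I4 ld r3 <- r4: IF@5 ID@8 stall=0 (-) EX@9 MEM@10 WB@11
I5 ld r4 <- r5: IF@8 ID@9 stall=0 (-) EX@10 MEM@11 WB@12
I6 mul r4 <- r5,r1: IF@9 ID@10 stall=0 (-) EX@11 MEM@12 WB@13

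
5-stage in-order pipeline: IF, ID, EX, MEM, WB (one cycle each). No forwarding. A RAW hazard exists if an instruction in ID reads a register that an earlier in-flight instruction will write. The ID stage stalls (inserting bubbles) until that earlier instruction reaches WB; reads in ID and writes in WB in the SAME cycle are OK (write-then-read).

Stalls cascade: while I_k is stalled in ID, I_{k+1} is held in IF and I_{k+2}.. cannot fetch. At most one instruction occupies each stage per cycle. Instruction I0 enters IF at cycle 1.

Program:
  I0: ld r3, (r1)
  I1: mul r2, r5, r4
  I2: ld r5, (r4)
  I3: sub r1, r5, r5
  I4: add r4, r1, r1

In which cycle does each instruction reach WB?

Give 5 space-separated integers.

Answer: 5 6 7 10 13

Derivation:
I0 ld r3 <- r1: IF@1 ID@2 stall=0 (-) EX@3 MEM@4 WB@5
I1 mul r2 <- r5,r4: IF@2 ID@3 stall=0 (-) EX@4 MEM@5 WB@6
I2 ld r5 <- r4: IF@3 ID@4 stall=0 (-) EX@5 MEM@6 WB@7
I3 sub r1 <- r5,r5: IF@4 ID@5 stall=2 (RAW on I2.r5 (WB@7)) EX@8 MEM@9 WB@10
I4 add r4 <- r1,r1: IF@5 ID@8 stall=2 (RAW on I3.r1 (WB@10)) EX@11 MEM@12 WB@13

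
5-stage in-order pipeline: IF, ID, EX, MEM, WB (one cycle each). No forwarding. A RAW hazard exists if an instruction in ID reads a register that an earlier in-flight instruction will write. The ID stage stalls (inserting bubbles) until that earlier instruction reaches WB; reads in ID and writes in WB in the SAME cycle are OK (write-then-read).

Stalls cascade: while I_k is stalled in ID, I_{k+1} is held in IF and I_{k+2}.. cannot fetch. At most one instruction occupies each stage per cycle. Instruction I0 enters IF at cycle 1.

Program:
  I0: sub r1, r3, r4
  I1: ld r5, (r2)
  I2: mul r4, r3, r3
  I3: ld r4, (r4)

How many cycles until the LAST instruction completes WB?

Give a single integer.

I0 sub r1 <- r3,r4: IF@1 ID@2 stall=0 (-) EX@3 MEM@4 WB@5
I1 ld r5 <- r2: IF@2 ID@3 stall=0 (-) EX@4 MEM@5 WB@6
I2 mul r4 <- r3,r3: IF@3 ID@4 stall=0 (-) EX@5 MEM@6 WB@7
I3 ld r4 <- r4: IF@4 ID@5 stall=2 (RAW on I2.r4 (WB@7)) EX@8 MEM@9 WB@10

Answer: 10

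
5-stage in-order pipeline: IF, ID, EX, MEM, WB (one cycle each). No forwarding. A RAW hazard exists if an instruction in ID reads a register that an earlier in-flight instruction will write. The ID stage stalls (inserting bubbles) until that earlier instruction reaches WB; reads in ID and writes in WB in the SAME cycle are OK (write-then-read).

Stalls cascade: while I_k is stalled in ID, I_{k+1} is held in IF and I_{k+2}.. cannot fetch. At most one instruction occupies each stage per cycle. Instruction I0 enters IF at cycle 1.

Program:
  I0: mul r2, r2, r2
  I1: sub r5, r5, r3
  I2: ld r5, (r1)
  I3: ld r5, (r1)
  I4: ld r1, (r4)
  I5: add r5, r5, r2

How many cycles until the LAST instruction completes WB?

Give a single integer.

I0 mul r2 <- r2,r2: IF@1 ID@2 stall=0 (-) EX@3 MEM@4 WB@5
I1 sub r5 <- r5,r3: IF@2 ID@3 stall=0 (-) EX@4 MEM@5 WB@6
I2 ld r5 <- r1: IF@3 ID@4 stall=0 (-) EX@5 MEM@6 WB@7
I3 ld r5 <- r1: IF@4 ID@5 stall=0 (-) EX@6 MEM@7 WB@8
I4 ld r1 <- r4: IF@5 ID@6 stall=0 (-) EX@7 MEM@8 WB@9
I5 add r5 <- r5,r2: IF@6 ID@7 stall=1 (RAW on I3.r5 (WB@8)) EX@9 MEM@10 WB@11

Answer: 11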